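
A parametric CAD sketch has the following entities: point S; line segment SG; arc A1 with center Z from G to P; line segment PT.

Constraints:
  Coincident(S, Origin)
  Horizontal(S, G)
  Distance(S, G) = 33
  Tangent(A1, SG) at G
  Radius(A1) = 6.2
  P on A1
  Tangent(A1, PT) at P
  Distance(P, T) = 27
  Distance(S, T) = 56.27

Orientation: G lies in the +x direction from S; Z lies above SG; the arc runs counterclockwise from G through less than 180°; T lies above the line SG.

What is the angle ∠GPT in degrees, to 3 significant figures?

145°

Checks: ∠(ZG, GS) = 90.00° ✓; |ZP| = 6.200 ✓; ∠(ZP, PT) = 90.00° ✓; |PT| = 27.00 ✓; |ST| = 56.27 ✓.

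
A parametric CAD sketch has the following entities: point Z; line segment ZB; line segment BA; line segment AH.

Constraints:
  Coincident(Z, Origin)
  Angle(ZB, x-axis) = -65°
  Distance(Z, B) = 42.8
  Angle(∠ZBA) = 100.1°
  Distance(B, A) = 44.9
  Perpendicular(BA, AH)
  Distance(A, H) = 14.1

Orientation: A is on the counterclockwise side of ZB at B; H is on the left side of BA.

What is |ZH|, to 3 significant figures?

59.4

Z is at the origin; ZB runs at -65.0° with length 42.8, so B = 42.8·(cos -65.0°, sin -65.0°) = (18.1, -38.8). ∠ZBA = 100.1°, so BA runs at -65.0° + (180° − 100.1°) = 14.9° from the x-axis; with |BA| = 44.9, A = B + 44.9·(cos 14.9°, sin 14.9°) = (61.5, -27.2). BA ⟂ AH; with |AH| = 14.1 on the left of BA, H = A + 14.1·(-0.257, 0.966) = (57.9, -13.6). Then |ZH| = |H − Z| = 59.4.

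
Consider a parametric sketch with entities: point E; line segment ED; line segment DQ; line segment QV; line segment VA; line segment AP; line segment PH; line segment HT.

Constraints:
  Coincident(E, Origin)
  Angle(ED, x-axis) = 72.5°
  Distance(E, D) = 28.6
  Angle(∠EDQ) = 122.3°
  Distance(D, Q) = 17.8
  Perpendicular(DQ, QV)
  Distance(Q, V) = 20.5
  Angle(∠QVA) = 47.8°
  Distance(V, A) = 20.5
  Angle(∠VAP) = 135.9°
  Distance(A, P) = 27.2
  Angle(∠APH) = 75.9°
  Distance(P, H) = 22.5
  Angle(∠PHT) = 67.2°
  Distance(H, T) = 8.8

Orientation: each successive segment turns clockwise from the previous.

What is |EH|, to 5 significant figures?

55.741

∠VAP = 135.9° gives AP at 108.50° from the x-axis; with |AP| = 27.2, P = (4.2154, 47.232). ∠APH = 75.9° gives PH at 4.4000° from the x-axis; with |PH| = 22.5, H = (26.649, 48.958). Then |EH| = |H − E| = 55.741.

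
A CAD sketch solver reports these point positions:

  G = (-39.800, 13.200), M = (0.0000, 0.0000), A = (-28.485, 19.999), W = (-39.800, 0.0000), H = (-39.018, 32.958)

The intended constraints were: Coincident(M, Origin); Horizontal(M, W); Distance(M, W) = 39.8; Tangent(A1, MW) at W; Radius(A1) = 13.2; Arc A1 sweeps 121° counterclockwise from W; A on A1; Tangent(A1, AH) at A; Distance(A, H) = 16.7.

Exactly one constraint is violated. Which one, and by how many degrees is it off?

Tangent(A1, AH) at A — off by 8.10°.

M = (0.00, 0.00) ✓; M.y = 0.00, W.y = 0.00 ✓; |MW| = 39.80 ✓; ∠(GW, WM) = 90.00° ✓; |GW| = 13.20 ✓; bearing(G→A) − bearing(G→W) = 121.0° ✓; |GA| = 13.20 ✓; ∠(GA, AH) = 81.90° ✗; |AH| = 16.70 ✓.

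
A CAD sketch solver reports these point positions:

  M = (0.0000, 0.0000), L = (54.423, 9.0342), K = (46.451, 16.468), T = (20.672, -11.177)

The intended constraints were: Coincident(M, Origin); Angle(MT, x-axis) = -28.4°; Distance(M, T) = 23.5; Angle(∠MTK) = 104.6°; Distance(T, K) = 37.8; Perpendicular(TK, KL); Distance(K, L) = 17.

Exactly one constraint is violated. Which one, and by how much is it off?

Distance(K, L) = 17 — off by 6.10.

M = (0.00, 0.00) ✓; MT at -28.40° ✓; |MT| = 23.50 ✓; ∠MTK = 104.6° ✓; |TK| = 37.80 ✓; ∠(TK, KL) = 90.00° ✓; |KL| = 10.90 ✗.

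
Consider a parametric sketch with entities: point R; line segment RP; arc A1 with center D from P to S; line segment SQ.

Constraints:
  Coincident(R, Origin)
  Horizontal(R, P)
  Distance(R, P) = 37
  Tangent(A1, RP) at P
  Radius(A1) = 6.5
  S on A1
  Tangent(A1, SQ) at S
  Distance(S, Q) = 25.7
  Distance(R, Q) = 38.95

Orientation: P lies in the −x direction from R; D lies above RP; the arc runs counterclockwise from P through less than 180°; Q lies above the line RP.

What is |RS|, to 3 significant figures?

31.1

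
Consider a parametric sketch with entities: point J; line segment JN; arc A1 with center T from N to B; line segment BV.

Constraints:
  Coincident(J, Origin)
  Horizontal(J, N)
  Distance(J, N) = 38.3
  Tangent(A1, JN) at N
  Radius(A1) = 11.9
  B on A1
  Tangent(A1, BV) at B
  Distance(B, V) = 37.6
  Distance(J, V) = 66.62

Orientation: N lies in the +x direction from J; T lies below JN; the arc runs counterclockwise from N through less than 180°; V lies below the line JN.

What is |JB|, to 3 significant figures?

32.1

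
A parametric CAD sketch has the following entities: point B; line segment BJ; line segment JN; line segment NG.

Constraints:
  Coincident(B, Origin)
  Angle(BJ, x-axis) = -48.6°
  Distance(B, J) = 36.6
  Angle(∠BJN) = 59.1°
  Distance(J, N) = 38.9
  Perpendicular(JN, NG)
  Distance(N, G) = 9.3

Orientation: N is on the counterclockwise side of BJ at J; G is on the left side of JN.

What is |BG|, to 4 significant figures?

29.88

B is at the origin; BJ runs at -48.6° with length 36.6, so J = 36.6·(cos -48.6°, sin -48.6°) = (24.20, -27.45). ∠BJN = 59.1°, so JN runs at -48.6° + (180° − 59.1°) = 72.30° from the x-axis; with |JN| = 38.9, N = J + 38.9·(cos 72.30°, sin 72.30°) = (36.03, 9.604). JN ⟂ NG; with |NG| = 9.3 on the left of JN, G = N + 9.3·(-0.9527, 0.3040) = (27.17, 12.43). Then |BG| = |G − B| = 29.88.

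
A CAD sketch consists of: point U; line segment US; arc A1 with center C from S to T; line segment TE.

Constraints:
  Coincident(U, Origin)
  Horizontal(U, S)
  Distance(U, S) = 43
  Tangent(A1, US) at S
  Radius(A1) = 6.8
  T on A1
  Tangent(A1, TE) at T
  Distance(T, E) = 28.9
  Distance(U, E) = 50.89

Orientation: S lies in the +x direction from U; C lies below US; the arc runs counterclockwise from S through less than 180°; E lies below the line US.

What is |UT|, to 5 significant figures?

36.836

U is at the origin; U and S share the same y with |US| = 43.0 and S on the +x side, so S = (43.000, 0.0000). Since A1 is tangent to US there, CS ⟂ US, so C = S + (0, -6.8) = (43.000, -6.8000). Since CT ⟂ TE (tangency), |CE| = √(6.8² + 28.9²) = 29.689 regardless of where T sits on A1. So E lies on both circle(U, 50.89) and circle(C, 29.689); the below-US intersection is E = (36.255, -35.713). T is the foot of the tangent from E: T = (36.200, -6.8128).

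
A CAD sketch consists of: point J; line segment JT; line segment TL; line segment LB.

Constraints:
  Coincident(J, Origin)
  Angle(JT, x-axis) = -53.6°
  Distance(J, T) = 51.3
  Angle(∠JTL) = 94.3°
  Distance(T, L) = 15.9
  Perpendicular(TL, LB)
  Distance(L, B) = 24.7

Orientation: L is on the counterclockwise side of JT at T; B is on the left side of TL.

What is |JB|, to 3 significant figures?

33.0

J is at the origin; JT runs at -53.6° with length 51.3, so T = 51.3·(cos -53.6°, sin -53.6°) = (30.4, -41.3). ∠JTL = 94.3°, so TL runs at -53.6° + (180° − 94.3°) = 32.1° from the x-axis; with |TL| = 15.9, L = T + 15.9·(cos 32.1°, sin 32.1°) = (43.9, -32.8). TL is perpendicular to LB; with |LB| = 24.7 on the left of TL, B = L + 24.7·(-0.531, 0.847) = (30.8, -11.9). Then |JB| = |B − J| = 33.0.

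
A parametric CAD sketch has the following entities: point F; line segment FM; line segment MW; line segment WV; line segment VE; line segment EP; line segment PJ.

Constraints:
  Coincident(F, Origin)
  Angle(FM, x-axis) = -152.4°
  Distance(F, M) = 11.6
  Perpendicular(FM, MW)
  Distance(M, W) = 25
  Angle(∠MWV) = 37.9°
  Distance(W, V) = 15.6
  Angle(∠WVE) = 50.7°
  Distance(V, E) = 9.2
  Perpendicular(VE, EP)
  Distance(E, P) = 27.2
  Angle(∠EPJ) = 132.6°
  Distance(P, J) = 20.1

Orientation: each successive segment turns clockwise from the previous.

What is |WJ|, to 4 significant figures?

32.64

F is at the origin; FM runs at -152.4° with length 11.6, so M = (-10.28, -5.374). FM ⟂ MW, so MW runs at 117.6°; with |MW| = 25.0, W = (-21.86, 16.78). ∠MWV = 37.9° gives WV at -24.50° from the x-axis; with |WV| = 15.6, V = (-7.667, 10.31). ∠WVE = 50.7° gives VE at -153.8° from the x-axis; with |VE| = 9.2, E = (-15.92, 6.250). The perpendicularity gives EP at right angles to VE, so EP runs at 116.2°; with |EP| = 27.2, P = (-27.93, 30.66). ∠EPJ = 132.6° gives PJ at 68.80° from the x-axis; with |PJ| = 20.1, J = (-20.66, 49.39). Then |WJ| = |J − W| = 32.64.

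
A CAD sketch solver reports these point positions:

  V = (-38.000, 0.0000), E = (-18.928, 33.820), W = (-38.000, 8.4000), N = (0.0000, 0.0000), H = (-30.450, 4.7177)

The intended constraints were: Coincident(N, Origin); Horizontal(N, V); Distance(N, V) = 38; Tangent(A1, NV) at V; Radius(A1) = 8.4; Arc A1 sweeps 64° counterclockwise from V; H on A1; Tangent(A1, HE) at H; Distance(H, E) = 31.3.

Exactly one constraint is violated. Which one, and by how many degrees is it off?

Tangent(A1, HE) at H — off by 4.40°.

N = (0.00, 0.00) ✓; N.y = 0.00, V.y = 0.00 ✓; |NV| = 38.00 ✓; ∠(WV, VN) = 90.00° ✓; |WV| = 8.400 ✓; bearing(W→H) − bearing(W→V) = 64.00° ✓; |WH| = 8.400 ✓; ∠(WH, HE) = 85.60° ✗; |HE| = 31.30 ✓.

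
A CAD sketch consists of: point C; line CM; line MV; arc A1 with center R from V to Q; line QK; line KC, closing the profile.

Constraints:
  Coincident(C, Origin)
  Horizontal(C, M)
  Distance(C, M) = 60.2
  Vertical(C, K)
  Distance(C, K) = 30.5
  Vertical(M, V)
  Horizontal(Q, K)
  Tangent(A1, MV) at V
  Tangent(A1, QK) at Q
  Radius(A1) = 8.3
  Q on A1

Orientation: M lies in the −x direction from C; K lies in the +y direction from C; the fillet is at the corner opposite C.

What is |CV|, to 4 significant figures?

64.16

C is at the origin; CM is horizontal with |CM| = 60.2 and M on the −x side, so M = (-60.20, 0.000). CK is vertical with |CK| = 30.5 and K on the +y side, so K = (0.000, 30.50). The virtual corner opposite C is at (-60.20, 30.50). Since A1 is tangent to MV there, RV ⟂ MV and tangency of A1 to QK means the radius RQ is perpendicular to QK, with radius 8.3, so the center R sits 8.3 in from both sides at R = (-51.90, 22.20). That places the tangent points at V = (-60.20, 22.20) on MV and Q = (-51.90, 30.50) on QK. Then |CV| = |V − C| = 64.16.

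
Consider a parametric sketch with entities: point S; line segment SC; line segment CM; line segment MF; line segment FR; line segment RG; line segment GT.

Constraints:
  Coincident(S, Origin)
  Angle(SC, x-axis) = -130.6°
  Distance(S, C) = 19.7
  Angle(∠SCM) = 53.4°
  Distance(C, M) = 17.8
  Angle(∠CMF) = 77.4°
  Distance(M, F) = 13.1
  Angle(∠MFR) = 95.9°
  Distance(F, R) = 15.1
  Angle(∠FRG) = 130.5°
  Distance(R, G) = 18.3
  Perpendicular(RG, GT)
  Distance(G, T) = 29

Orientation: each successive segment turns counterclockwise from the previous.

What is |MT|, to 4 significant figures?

20.69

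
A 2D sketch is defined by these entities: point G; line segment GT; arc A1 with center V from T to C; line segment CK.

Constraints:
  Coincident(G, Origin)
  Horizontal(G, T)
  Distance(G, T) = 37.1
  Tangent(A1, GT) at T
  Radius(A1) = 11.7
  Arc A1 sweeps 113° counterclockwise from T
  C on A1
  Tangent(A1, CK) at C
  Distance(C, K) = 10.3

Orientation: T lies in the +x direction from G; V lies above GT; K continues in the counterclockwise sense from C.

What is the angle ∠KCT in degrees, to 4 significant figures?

123.5°

G is at the origin; GT is horizontal with |GT| = 37.1 and T on the +x side, so T = (37.10, 0.000). A1 meets GT tangentially, so VT is at right angles to GT, so V = T + (0, 11.7) = (37.10, 11.70). On A1, T sits at bearing -90° from V; a 113° counterclockwise sweep puts C at bearing 23°, so C = V + 11.7·(cos 23°, sin 23°) = (47.87, 16.27). Since A1 is tangent to CK there, VC ⟂ CK, so CK runs along (−sin 23°, cos 23°); with |CK| = 10.3, K = (43.85, 25.75). Then cos ∠KCT = CK·CT / (|CK||CT|), giving 123.5°.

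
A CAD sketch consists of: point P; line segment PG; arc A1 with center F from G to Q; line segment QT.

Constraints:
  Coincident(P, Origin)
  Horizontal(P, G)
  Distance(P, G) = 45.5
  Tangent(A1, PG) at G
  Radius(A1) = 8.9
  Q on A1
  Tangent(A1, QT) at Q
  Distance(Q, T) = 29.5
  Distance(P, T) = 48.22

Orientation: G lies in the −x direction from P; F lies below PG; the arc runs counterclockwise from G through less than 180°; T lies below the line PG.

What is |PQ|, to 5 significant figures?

54.080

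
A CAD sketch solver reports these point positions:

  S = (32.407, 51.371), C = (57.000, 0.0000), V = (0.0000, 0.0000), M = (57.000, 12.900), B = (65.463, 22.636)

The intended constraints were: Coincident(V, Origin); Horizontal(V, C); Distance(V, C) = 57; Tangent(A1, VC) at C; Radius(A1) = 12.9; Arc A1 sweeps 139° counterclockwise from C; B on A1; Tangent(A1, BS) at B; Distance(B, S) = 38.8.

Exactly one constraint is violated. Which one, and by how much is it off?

Distance(B, S) = 38.8 — off by 5.00.

V = (0.00, 0.00) ✓; V.y = 0.00, C.y = 0.00 ✓; |VC| = 57.00 ✓; ∠(MC, CV) = 90.00° ✓; |MC| = 12.90 ✓; bearing(M→B) − bearing(M→C) = 139.0° ✓; |MB| = 12.90 ✓; ∠(MB, BS) = 90.00° ✓; |BS| = 43.80 ✗.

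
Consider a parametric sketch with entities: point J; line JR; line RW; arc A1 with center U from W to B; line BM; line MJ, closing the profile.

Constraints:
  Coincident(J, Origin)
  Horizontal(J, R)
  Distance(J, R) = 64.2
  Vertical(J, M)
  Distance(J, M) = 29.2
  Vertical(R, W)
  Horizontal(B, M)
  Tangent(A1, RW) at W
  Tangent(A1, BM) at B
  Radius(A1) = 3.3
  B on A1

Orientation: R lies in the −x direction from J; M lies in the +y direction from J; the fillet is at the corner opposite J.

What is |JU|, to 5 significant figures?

66.179

J and M share the same x with |JM| = 29.2 and M on the +y side, so M = (0.0000, 29.200). The virtual corner opposite J is at (-64.200, 29.200). Tangency of A1 to RW means the radius UW is perpendicular to RW and since A1 is tangent to BM there, UB ⟂ BM, with radius 3.3, so the center U sits 3.3 in from both sides at U = (-60.900, 25.900). Then |JU| = |U − J| = 66.179.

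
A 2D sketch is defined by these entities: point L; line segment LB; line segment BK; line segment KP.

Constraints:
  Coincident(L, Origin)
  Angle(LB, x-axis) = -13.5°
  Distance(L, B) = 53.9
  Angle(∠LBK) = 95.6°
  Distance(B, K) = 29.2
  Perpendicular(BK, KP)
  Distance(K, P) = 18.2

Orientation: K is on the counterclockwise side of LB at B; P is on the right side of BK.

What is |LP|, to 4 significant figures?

79.68

∠LBK = 95.6°, so BK runs at -13.5° + (180° − 95.6°) = 70.90° from the x-axis; with |BK| = 29.2, K = B + 29.2·(cos 70.90°, sin 70.90°) = (61.97, 15.01). BK is perpendicular to KP; with |KP| = 18.2 on the right of BK, P = K + 18.2·(0.9449, -0.3272) = (79.16, 9.054). Then |LP| = |P − L| = 79.68.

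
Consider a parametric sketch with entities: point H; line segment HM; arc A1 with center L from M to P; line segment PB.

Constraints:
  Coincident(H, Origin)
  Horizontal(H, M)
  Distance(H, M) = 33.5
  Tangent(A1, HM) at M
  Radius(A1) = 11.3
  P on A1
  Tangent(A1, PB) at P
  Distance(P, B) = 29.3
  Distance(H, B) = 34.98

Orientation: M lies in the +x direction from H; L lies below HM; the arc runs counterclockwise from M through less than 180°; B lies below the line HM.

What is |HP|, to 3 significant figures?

24.1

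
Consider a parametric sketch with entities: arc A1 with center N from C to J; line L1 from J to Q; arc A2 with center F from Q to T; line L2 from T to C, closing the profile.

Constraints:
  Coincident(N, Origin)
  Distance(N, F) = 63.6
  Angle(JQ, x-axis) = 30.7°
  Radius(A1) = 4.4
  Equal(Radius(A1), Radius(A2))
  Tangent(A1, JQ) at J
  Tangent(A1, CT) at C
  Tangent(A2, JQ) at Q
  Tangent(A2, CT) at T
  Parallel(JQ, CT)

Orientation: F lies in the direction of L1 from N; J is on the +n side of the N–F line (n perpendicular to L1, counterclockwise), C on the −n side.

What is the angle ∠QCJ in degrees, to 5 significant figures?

82.122°

Tangency of A1 to both parallel lines with radius 4.4 puts J and C at N ± 4.4·n: J = (-2.2464, 3.7833), C = (2.2464, -3.7833). Equal radii place Q and T the same way about F: Q = F + 4.4·n = (52.440, 36.254), T = F − 4.4·n = (56.933, 28.687). Then cos ∠QCJ = CQ·CJ / (|CQ||CJ|), giving 82.122°.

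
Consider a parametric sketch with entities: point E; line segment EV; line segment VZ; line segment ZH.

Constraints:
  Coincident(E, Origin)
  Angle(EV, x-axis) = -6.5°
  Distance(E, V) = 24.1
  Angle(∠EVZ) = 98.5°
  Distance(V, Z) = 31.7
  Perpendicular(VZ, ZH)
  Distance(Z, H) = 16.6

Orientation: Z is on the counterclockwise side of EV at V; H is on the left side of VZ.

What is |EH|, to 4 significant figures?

36.00

E is at the origin; EV runs at -6.5° with length 24.1, so V = 24.1·(cos -6.5°, sin -6.5°) = (23.95, -2.728). ∠EVZ = 98.5°, so VZ runs at -6.5° + (180° − 98.5°) = 75.00° from the x-axis; with |VZ| = 31.7, Z = V + 31.7·(cos 75.00°, sin 75.00°) = (32.15, 27.89). VZ ⟂ ZH; with |ZH| = 16.6 on the left of VZ, H = Z + 16.6·(-0.9659, 0.2588) = (16.12, 32.19). Then |EH| = |H − E| = 36.00.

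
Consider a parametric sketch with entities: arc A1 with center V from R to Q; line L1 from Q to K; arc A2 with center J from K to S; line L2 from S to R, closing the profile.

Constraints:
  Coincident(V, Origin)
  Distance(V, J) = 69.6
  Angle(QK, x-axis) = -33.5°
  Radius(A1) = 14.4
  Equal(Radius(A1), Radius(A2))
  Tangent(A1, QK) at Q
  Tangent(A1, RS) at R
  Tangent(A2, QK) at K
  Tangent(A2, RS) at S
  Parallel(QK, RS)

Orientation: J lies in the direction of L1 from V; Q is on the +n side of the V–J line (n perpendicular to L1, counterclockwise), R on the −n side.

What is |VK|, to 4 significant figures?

71.07

Tangency of A1 to both parallel lines with radius 14.4 puts Q and R at V ± 14.4·n: Q = (7.948, 12.01), R = (-7.948, -12.01). Equal radii place K and S the same way about J: K = J + 14.4·n = (65.99, -26.41), S = J − 14.4·n = (50.09, -50.42). Then |VK| = |K − V| = 71.07.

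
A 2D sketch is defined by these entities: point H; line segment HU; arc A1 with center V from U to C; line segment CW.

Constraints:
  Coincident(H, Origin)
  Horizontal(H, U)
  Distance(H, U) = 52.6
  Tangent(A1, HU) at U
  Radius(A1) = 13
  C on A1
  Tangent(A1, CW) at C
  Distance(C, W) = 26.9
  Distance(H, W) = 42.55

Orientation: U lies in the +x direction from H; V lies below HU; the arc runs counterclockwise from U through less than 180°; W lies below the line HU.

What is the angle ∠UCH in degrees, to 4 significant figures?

138.4°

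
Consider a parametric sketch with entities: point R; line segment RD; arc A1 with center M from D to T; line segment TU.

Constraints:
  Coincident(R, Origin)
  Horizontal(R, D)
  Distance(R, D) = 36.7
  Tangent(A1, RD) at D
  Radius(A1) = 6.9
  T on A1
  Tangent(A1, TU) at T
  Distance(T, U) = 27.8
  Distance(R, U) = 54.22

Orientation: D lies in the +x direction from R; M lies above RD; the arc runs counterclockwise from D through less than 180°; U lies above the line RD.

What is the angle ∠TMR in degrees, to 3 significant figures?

174°

Checks: ∠(MD, DR) = 90.00° ✓; |MT| = 6.900 ✓; ∠(MT, TU) = 90.00° ✓; |TU| = 27.80 ✓; |RU| = 54.22 ✓.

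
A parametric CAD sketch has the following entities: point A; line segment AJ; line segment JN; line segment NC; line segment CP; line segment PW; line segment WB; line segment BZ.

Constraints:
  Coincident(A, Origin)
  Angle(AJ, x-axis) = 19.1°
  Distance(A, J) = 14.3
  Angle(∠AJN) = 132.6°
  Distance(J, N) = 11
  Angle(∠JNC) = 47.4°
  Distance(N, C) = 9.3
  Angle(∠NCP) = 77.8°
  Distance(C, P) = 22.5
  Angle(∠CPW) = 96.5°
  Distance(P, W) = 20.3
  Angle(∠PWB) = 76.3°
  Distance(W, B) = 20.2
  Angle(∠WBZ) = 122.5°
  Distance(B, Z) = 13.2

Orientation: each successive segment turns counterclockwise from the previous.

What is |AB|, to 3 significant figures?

31.5

A is at the origin; AJ runs at 19.1° with length 14.3, so J = (13.5, 4.68). ∠AJN = 132.6° gives JN at 66.5° from the x-axis; with |JN| = 11.0, N = (17.9, 14.8). ∠JNC = 47.4° gives NC at -161° from the x-axis; with |NC| = 9.3, C = (9.11, 11.7). ∠NCP = 77.8° gives CP at -58.7° from the x-axis; with |CP| = 22.5, P = (20.8, -7.50). ∠CPW = 96.5° gives PW at 24.8° from the x-axis; with |PW| = 20.3, W = (39.2, 1.01). ∠PWB = 76.3° gives WB at 128° from the x-axis; with |WB| = 20.2, B = (26.7, 16.8). Then |AB| = |B − A| = 31.5.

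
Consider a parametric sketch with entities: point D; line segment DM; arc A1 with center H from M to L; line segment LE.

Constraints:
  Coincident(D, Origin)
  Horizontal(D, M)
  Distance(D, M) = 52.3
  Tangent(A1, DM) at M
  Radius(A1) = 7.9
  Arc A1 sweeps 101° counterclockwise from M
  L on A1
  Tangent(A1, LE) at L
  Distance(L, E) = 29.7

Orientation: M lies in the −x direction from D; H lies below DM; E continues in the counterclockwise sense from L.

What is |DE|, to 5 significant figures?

66.671

D is at the origin; DM is horizontal with |DM| = 52.3 and M on the −x side, so M = (-52.300, 0.0000). Tangency of A1 to DM means the radius HM is perpendicular to DM, so H = M + (0, -7.9) = (-52.300, -7.9000). On A1, M sits at bearing 90° from H; a 101° counterclockwise sweep puts L at bearing 191°, so L = H + 7.9·(cos 191°, sin 191°) = (-60.055, -9.4074). A1 meets LE tangentially, so HL is at right angles to LE, so LE runs along (−sin 191°, cos 191°); with |LE| = 29.7, E = (-54.388, -38.562). Then |DE| = |E − D| = 66.671.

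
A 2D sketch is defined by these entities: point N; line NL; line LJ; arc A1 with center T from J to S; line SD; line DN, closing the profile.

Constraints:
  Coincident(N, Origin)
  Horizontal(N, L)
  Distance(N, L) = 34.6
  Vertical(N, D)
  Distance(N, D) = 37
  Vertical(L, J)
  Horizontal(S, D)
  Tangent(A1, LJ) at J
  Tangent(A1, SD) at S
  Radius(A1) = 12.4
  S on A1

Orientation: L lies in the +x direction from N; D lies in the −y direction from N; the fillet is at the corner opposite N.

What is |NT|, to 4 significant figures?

33.14

N and D share the same x with |ND| = 37.0 and D on the −y side, so D = (0.000, -37.00). The virtual corner opposite N is at (34.60, -37.00). A1 meets LJ tangentially, so TJ is at right angles to LJ and A1 meets SD tangentially, so TS is at right angles to SD, with radius 12.4, so the center T sits 12.4 in from both sides at T = (22.20, -24.60). Then |NT| = |T − N| = 33.14.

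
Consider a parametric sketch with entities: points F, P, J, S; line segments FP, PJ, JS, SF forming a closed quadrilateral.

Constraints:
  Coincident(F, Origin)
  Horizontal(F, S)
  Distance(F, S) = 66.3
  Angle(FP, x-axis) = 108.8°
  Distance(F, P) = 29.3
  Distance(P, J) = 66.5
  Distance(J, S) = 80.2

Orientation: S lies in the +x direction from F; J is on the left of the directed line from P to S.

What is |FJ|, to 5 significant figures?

83.713

Checks: |PJ| = 66.50 ✓; |JS| = 80.20 ✓.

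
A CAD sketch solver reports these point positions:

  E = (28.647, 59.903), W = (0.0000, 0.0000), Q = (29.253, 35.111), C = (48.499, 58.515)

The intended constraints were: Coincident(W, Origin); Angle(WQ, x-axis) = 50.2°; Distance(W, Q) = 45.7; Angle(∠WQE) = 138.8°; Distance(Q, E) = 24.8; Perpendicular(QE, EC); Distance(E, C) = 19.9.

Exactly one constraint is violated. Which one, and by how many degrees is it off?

Perpendicular(QE, EC) — off by 5.40°.

W = (0.00, 0.00) ✓; WQ at 50.20° ✓; |WQ| = 45.70 ✓; ∠WQE = 138.8° ✓; |QE| = 24.80 ✓; ∠(QE, EC) = 95.40° ✗; |EC| = 19.90 ✓.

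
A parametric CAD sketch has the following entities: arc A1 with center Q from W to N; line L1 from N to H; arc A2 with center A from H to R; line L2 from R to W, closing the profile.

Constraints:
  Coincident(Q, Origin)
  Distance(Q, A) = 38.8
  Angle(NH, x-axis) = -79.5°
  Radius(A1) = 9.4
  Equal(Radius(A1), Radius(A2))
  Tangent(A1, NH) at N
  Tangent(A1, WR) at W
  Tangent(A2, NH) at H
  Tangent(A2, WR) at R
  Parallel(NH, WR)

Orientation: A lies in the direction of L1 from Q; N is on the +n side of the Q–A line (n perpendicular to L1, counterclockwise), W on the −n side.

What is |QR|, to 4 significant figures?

39.92

The slot axis is L1's direction at -79.5°, so u = (cos -79.5°, sin -79.5°) = (0.1822, -0.9833) and n = (−sin -79.5°, cos -79.5°) = (0.9833, 0.1822). Q is at the origin and A lies 38.8 along u from Q, so A = 38.8·u = (7.071, -38.15). Tangency of A1 to both parallel lines with radius 9.4 puts N and W at Q ± 9.4·n: N = (9.243, 1.713), W = (-9.243, -1.713). Equal radii place H and R the same way about A: H = A + 9.4·n = (16.31, -36.44), R = A − 9.4·n = (-2.172, -39.86). Then |QR| = |R − Q| = 39.92.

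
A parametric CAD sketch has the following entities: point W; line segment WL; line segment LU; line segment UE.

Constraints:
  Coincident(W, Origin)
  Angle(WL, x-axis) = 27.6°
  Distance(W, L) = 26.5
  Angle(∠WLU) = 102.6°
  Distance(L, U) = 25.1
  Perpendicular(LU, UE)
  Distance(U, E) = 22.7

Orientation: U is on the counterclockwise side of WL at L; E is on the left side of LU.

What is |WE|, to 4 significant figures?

31.04

W is at the origin; WL runs at 27.6° with length 26.5, so L = 26.5·(cos 27.6°, sin 27.6°) = (23.48, 12.28). ∠WLU = 102.6°, so LU runs at 27.6° + (180° − 102.6°) = 105.0° from the x-axis; with |LU| = 25.1, U = L + 25.1·(cos 105.0°, sin 105.0°) = (16.99, 36.52). LU is perpendicular to UE; with |UE| = 22.7 on the left of LU, E = U + 22.7·(-0.9659, -0.2588) = (-4.938, 30.65). Then |WE| = |E − W| = 31.04.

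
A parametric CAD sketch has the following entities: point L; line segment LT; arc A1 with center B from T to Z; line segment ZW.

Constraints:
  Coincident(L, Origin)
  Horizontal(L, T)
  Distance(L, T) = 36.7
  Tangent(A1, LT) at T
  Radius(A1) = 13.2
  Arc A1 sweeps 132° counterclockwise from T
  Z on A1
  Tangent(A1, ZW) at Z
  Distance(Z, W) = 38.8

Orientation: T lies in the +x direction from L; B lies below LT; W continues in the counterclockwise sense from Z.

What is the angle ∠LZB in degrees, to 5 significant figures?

98.671°

Tangency of A1 to LT means the radius BT is perpendicular to LT, so B = T + (0, -13.2) = (36.700, -13.200). On A1, T sits at bearing 90° from B; a 132° counterclockwise sweep puts Z at bearing 222°, so Z = B + 13.2·(cos 222°, sin 222°) = (26.890, -22.033). Then cos ∠LZB = ZL·ZB / (|ZL||ZB|), giving 98.671°.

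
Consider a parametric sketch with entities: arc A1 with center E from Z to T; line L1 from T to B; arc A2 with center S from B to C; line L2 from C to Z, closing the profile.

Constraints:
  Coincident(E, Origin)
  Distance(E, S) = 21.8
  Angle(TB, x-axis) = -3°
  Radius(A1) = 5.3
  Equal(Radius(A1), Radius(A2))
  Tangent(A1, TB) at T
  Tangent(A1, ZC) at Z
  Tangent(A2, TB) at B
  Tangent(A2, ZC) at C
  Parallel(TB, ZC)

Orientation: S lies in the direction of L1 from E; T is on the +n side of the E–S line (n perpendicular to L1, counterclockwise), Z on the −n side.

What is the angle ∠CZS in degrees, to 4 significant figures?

13.66°

The slot axis is L1's direction at -3.0°, so u = (cos -3.0°, sin -3.0°) = (0.9986, -0.05234) and n = (−sin -3.0°, cos -3.0°) = (0.05234, 0.9986). E is at the origin and S lies 21.8 along u from E, so S = 21.8·u = (21.77, -1.141). Tangency of A1 to both parallel lines with radius 5.3 puts T and Z at E ± 5.3·n: T = (0.2774, 5.293), Z = (-0.2774, -5.293). Equal radii place B and C the same way about S: B = S + 5.3·n = (22.05, 4.152), C = S − 5.3·n = (21.49, -6.434). Then cos ∠CZS = ZC·ZS / (|ZC||ZS|), giving 13.66°.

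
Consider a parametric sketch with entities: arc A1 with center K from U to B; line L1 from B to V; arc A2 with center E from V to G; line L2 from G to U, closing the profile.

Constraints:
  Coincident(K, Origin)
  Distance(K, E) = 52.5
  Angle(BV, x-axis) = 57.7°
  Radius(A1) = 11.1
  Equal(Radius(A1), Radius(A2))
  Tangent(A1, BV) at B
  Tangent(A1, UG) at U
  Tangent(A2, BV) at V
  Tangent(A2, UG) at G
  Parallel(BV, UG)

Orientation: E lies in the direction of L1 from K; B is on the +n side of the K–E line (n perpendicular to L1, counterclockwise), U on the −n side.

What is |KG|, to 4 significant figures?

53.66

The slot axis is L1's direction at 57.7°, so u = (cos 57.7°, sin 57.7°) = (0.5344, 0.8453) and n = (−sin 57.7°, cos 57.7°) = (-0.8453, 0.5344). K is at the origin and E lies 52.5 along u from K, so E = 52.5·u = (28.05, 44.38). Tangency of A1 to both parallel lines with radius 11.1 puts B and U at K ± 11.1·n: B = (-9.382, 5.931), U = (9.382, -5.931). Equal radii place V and G the same way about E: V = E + 11.1·n = (18.67, 50.31), G = E − 11.1·n = (37.44, 38.44). Then |KG| = |G − K| = 53.66.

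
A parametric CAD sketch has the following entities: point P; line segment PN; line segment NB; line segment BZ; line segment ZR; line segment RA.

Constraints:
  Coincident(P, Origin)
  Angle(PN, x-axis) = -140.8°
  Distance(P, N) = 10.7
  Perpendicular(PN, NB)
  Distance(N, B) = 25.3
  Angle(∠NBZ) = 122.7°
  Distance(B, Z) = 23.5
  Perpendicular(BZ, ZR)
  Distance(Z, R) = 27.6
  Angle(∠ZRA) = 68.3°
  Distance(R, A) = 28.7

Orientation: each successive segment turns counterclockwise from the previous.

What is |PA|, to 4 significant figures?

10.19

P is at the origin; PN runs at -140.8° with length 10.7, so N = (-8.292, -6.763). The perpendicularity gives NB at right angles to PN, so NB runs at -50.80°; with |NB| = 25.3, B = (7.698, -26.37). ∠NBZ = 122.7° gives BZ at 6.500° from the x-axis; with |BZ| = 23.5, Z = (31.05, -23.71). BZ ⟂ ZR, so ZR runs at 96.50°; with |ZR| = 27.6, R = (27.92, 3.714). ∠ZRA = 68.3° gives RA at -151.8° from the x-axis; with |RA| = 28.7, A = (2.630, -9.848). Then |PA| = |A − P| = 10.19.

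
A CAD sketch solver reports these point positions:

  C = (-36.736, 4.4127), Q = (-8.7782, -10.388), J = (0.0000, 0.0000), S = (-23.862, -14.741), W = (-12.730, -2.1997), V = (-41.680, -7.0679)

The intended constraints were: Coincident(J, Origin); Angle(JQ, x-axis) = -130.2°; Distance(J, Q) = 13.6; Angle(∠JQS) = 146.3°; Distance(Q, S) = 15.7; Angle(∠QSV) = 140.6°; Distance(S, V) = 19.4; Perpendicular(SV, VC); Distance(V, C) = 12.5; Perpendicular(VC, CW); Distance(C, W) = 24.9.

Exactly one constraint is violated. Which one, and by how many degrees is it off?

Perpendicular(VC, CW) — off by 7.90°.

J = (0.00, 0.00) ✓; JQ at -130.2° ✓; |JQ| = 13.60 ✓; ∠JQS = 146.3° ✓; |QS| = 15.70 ✓; ∠QSV = 140.6° ✓; |SV| = 19.40 ✓; ∠(SV, VC) = 90.00° ✓; |VC| = 12.50 ✓; ∠(VC, CW) = 82.10° ✗; |CW| = 24.90 ✓.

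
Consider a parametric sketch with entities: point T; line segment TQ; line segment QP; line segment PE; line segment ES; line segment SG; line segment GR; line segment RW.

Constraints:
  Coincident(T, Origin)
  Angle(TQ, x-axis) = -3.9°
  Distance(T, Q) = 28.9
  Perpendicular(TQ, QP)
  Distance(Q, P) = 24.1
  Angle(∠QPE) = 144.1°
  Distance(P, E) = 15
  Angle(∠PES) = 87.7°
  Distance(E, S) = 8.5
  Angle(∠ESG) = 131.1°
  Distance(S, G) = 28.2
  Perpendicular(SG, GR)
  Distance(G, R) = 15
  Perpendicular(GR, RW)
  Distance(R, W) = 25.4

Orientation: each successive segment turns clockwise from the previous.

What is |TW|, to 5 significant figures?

39.392

T is at the origin; TQ runs at -3.9° with length 28.9, so Q = (28.833, -1.9656). TQ ⟂ QP, so QP runs at -93.900°; with |QP| = 24.1, P = (27.194, -26.010). ∠QPE = 144.1° gives PE at -129.80° from the x-axis; with |PE| = 15.0, E = (17.592, -37.534). ∠PES = 87.7° gives ES at 137.90° from the x-axis; with |ES| = 8.5, S = (11.285, -31.835). ∠ESG = 131.1° gives SG at 89.000° from the x-axis; with |SG| = 28.2, G = (11.778, -3.6398). The perpendicularity gives GR at right angles to SG, so GR runs at -1.0000°; with |GR| = 15.0, R = (26.775, -3.9015). GR ⟂ RW, so RW runs at -91.000°; with |RW| = 25.4, W = (26.332, -29.298). Then |TW| = |W − T| = 39.392.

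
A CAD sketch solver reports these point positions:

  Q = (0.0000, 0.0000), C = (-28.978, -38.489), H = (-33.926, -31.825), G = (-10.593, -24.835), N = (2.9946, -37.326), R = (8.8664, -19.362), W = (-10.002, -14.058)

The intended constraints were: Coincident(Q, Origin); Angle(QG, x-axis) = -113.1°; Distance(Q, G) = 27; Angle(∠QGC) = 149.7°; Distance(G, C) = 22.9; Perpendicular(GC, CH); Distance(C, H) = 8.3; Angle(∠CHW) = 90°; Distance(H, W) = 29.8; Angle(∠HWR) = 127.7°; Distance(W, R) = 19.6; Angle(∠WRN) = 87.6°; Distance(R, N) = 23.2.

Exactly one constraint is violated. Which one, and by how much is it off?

Distance(R, N) = 23.2 — off by 4.30.

Q = (0.00, 0.00) ✓; QG at -113.1° ✓; |QG| = 27.00 ✓; ∠QGC = 149.7° ✓; |GC| = 22.90 ✓; ∠(GC, CH) = 90.01° ✓; |CH| = 8.300 ✓; ∠CHW = 90.01° ✓; |HW| = 29.80 ✓; ∠HWR = 127.7° ✓; |WR| = 19.60 ✓; ∠WRN = 87.60° ✓; |RN| = 18.90 ✗.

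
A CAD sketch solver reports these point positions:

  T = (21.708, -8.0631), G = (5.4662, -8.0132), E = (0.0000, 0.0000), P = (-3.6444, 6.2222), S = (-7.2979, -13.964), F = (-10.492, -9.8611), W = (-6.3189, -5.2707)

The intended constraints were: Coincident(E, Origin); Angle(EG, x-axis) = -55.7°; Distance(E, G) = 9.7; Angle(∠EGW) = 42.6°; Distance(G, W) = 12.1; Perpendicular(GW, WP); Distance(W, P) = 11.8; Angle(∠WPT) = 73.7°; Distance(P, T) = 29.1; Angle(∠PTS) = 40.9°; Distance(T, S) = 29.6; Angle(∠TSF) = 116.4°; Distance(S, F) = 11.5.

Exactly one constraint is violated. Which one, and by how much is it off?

Distance(S, F) = 11.5 — off by 6.30.

E = (0.00, 0.00) ✓; EG at -55.70° ✓; |EG| = 9.700 ✓; ∠EGW = 42.60° ✓; |GW| = 12.10 ✓; ∠(GW, WP) = 90.00° ✓; |WP| = 11.80 ✓; ∠WPT = 73.70° ✓; |PT| = 29.10 ✓; ∠PTS = 40.90° ✓; |TS| = 29.60 ✓; ∠TSF = 116.4° ✓; |SF| = 5.200 ✗.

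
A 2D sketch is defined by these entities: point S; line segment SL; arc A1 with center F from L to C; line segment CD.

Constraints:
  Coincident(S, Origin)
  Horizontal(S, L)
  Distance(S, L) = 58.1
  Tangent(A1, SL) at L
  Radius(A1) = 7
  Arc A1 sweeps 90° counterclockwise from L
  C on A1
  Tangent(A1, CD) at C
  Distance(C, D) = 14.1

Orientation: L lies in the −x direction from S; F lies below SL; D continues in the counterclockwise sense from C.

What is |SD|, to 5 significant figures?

68.434

On A1, L sits at bearing 90° from F; a 90° counterclockwise sweep puts C at bearing 180°, so C = F + 7.0·(cos 180°, sin 180°) = (-65.100, -7.0000). Tangency of A1 to CD means the radius FC is perpendicular to CD, so CD runs along (−sin 180°, cos 180°); with |CD| = 14.1, D = (-65.100, -21.100). Then |SD| = |D − S| = 68.434.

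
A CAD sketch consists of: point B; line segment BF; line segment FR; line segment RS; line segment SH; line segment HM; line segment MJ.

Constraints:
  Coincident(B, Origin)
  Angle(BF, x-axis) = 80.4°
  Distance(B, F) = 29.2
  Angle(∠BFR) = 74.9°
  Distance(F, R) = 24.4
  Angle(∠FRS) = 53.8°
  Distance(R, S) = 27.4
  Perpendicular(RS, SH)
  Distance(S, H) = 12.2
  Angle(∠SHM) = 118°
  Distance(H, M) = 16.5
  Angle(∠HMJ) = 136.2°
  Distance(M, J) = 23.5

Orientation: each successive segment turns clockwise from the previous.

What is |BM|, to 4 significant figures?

30.41

RS ⟂ SH, so SH runs at 119.1°; with |SH| = 12.2, H = (-2.837, 15.93). ∠SHM = 118.0° gives HM at 57.10° from the x-axis; with |HM| = 16.5, M = (6.125, 29.78). Then |BM| = |M − B| = 30.41.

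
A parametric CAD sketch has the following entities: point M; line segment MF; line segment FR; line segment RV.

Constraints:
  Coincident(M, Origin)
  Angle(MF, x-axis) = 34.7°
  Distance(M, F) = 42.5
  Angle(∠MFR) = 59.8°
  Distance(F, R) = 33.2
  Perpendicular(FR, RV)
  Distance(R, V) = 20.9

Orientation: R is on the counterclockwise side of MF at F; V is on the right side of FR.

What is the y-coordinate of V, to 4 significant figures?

57.20

M is at the origin; MF runs at 34.7° with length 42.5, so F = 42.5·(cos 34.7°, sin 34.7°) = (34.94, 24.19). ∠MFR = 59.8°, so FR runs at 34.7° + (180° − 59.8°) = 154.9° from the x-axis; with |FR| = 33.2, R = F + 33.2·(cos 154.9°, sin 154.9°) = (4.876, 38.28). The perpendicularity gives RV at right angles to FR; with |RV| = 20.9 on the right of FR, V = R + 20.9·(0.4242, 0.9056) = (13.74, 57.20). So V.y = 57.20.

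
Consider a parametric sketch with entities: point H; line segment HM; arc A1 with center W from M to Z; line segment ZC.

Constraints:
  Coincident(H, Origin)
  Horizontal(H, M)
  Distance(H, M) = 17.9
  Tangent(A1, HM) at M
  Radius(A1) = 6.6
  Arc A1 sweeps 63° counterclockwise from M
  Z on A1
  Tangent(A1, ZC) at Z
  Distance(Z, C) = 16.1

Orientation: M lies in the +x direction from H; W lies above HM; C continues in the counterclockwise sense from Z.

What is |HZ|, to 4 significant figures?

24.05

The tangent condition forces WM to be normal to HM, so W = M + (0, 6.6) = (17.90, 6.600). On A1, M sits at bearing -90° from W; a 63° counterclockwise sweep puts Z at bearing -27°, so Z = W + 6.6·(cos -27°, sin -27°) = (23.78, 3.604). Then |HZ| = |Z − H| = 24.05.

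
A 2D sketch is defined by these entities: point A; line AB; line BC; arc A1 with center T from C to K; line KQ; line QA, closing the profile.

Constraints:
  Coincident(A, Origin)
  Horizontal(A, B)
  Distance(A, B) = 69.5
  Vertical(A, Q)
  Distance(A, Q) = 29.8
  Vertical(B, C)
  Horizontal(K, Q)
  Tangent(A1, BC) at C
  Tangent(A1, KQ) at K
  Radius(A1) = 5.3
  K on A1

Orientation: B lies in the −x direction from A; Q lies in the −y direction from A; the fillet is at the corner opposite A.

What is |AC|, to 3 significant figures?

73.7

A is at the origin; A and B share the same y with |AB| = 69.5 and B on the −x side, so B = (-69.5, 0.00). AQ is vertical with |AQ| = 29.8 and Q on the −y side, so Q = (0.00, -29.8). The virtual corner opposite A is at (-69.5, -29.8). Since A1 is tangent to BC there, TC ⟂ BC and tangency of A1 to KQ means the radius TK is perpendicular to KQ, with radius 5.3, so the center T sits 5.3 in from both sides at T = (-64.2, -24.5). That places the tangent points at C = (-69.5, -24.5) on BC and K = (-64.2, -29.8) on KQ. Then |AC| = |C − A| = 73.7.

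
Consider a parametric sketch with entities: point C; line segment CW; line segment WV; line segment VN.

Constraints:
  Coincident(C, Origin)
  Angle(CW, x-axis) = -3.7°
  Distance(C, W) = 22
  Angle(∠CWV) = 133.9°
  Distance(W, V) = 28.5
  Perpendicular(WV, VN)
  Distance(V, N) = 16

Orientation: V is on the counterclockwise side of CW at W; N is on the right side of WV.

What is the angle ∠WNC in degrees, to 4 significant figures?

6.743°

∠CWV = 133.9°, so WV runs at -3.7° + (180° − 133.9°) = 42.40° from the x-axis; with |WV| = 28.5, V = W + 28.5·(cos 42.40°, sin 42.40°) = (43.00, 17.80). WV ⟂ VN; with |VN| = 16.0 on the right of WV, N = V + 16.0·(0.6743, -0.7385) = (53.79, 5.983). Then cos ∠WNC = NW·NC / (|NW||NC|), giving 6.743°.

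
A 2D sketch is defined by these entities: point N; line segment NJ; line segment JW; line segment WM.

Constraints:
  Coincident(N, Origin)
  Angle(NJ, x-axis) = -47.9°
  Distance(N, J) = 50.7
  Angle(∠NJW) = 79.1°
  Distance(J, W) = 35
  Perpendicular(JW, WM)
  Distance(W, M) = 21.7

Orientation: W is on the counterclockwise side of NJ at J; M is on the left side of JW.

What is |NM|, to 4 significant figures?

37.88

N is at the origin; NJ runs at -47.9° with length 50.7, so J = 50.7·(cos -47.9°, sin -47.9°) = (33.99, -37.62). ∠NJW = 79.1°, so JW runs at -47.9° + (180° − 79.1°) = 53.00° from the x-axis; with |JW| = 35.0, W = J + 35.0·(cos 53.00°, sin 53.00°) = (55.05, -9.666). The perpendicularity gives WM at right angles to JW; with |WM| = 21.7 on the left of JW, M = W + 21.7·(-0.7986, 0.6018) = (37.72, 3.393). Then |NM| = |M − N| = 37.88.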